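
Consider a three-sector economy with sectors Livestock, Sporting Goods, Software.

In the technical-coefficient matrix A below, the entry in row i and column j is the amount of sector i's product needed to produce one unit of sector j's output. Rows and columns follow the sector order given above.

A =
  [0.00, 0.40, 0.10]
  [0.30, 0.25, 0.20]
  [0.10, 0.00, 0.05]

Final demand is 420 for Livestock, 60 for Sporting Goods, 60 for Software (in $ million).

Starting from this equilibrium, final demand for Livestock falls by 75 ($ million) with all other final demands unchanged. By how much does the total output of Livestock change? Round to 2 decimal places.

I − A =
  [   1.00    -0.40    -0.10]
  [  -0.30     0.75    -0.20]
  [  -0.10     0.00     0.95]
Cofactors of I−A, C_ij = (−1)^(i+j)·(minor ij) (rows/columns in the sector order above):
  C_11 = (0.75)(0.95) − (-0.20)(0.00) = 0.7125
  C_12 = −[(-0.30)(0.95) − (-0.20)(-0.10)] = 0.3050
  C_13 = (-0.30)(0.00) − (0.75)(-0.10) = 0.0750
  C_21 = −[(-0.40)(0.95) − (-0.10)(0.00)] = 0.3800
  C_22 = (1.00)(0.95) − (-0.10)(-0.10) = 0.9400
  C_23 = −[(1.00)(0.00) − (-0.40)(-0.10)] = 0.0400
  C_31 = (-0.40)(-0.20) − (-0.10)(0.75) = 0.1550
  C_32 = −[(1.00)(-0.20) − (-0.10)(-0.30)] = 0.2300
  C_33 = (1.00)(0.75) − (-0.40)(-0.30) = 0.6300
det(I−A) = Σ_j (I−A)_1j·C_1j = (1.00)(0.7125) + (-0.40)(0.3050) + (-0.10)(0.0750) = 0.5830
adj(I−A) = Cᵀ =
  [ 0.7125   0.3800   0.1550]
  [ 0.3050   0.9400   0.2300]
  [ 0.0750   0.0400   0.6300]
(I − A)⁻¹ = adj(I−A) / det(I−A) ≈
  [   1.2221     0.6518     0.2659]
  [   0.5232     1.6123     0.3945]
  [   0.1286     0.0686     1.0806]
Δx = (I − A)⁻¹ Δd with Δd having -75 in the Livestock component and 0 elsewhere.
So Δx_1 = L_11 · (-75), where L_11 = adj(I−A)_11 / det(I−A) = 0.7125 / 0.5830.
Δx_1 = 0.7125 × (-75) / 0.5830 = -53.4375 / 0.5830 ≈ -91.66.

Δx_1 = -91.66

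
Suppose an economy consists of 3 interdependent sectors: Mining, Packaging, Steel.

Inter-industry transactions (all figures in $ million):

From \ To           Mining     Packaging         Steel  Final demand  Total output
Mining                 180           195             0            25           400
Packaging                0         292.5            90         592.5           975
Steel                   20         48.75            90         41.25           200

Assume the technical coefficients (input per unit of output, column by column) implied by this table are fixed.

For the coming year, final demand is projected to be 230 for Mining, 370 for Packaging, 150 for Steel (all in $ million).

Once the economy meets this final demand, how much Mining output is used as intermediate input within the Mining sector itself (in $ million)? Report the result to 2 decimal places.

z_MM = 317.68

Technical coefficients a_ij = z_ij / X_j:
  a_MM = 180/400 = 0.45, a_PM = 0/400 = 0.00, a_SM = 20/400 = 0.05
  a_MP = 195/975 = 0.20, a_PP = 292.5/975 = 0.30, a_SP = 48.75/975 = 0.05
  a_MS = 0/200 = 0.00, a_PS = 90/200 = 0.45, a_SS = 90/200 = 0.45
I − A =
  [   0.55    -0.20     0.00]
  [   0.00     0.70    -0.45]
  [  -0.05    -0.05     0.55]
Cofactors of I−A, C_ij = (−1)^(i+j)·(minor ij) (rows/columns in the sector order above):
  C_11 = (0.70)(0.55) − (-0.45)(-0.05) = 0.3625
  C_12 = −[(0.00)(0.55) − (-0.45)(-0.05)] = 0.0225
  C_13 = (0.00)(-0.05) − (0.70)(-0.05) = 0.0350
  C_21 = −[(-0.20)(0.55) − (0.00)(-0.05)] = 0.1100
  C_22 = (0.55)(0.55) − (0.00)(-0.05) = 0.3025
  C_23 = −[(0.55)(-0.05) − (-0.20)(-0.05)] = 0.0375
  C_31 = (-0.20)(-0.45) − (0.00)(0.70) = 0.0900
  C_32 = −[(0.55)(-0.45) − (0.00)(0.00)] = 0.2475
  C_33 = (0.55)(0.70) − (-0.20)(0.00) = 0.3850
det(I−A) = Σ_j (I−A)_1j·C_1j = (0.55)(0.3625) + (-0.20)(0.0225) + (0.00)(0.0350) = 0.194875
adj(I−A) = Cᵀ =
  [ 0.3625   0.1100   0.0900]
  [ 0.0225   0.3025   0.2475]
  [ 0.0350   0.0375   0.3850]
(I − A)⁻¹ = adj(I−A) / det(I−A) ≈
  [   1.8602     0.5645     0.4618]
  [   0.1155     1.5523     1.2700]
  [   0.1796     0.1924     1.9756]
First solve x = (I − A)⁻¹ d = adj(I−A)·d / det(I−A); in particular x_M = (0.3625·230 + 0.1100·370 + 0.0900·150) / 0.194875 = 137.575 / 0.194875 ≈ 705.9654.
Intermediate flow from M to M: z_MM = a_MM · x_M = 0.45 × 137.575 / 0.194875 = 61.90875 / 0.194875 ≈ 317.68.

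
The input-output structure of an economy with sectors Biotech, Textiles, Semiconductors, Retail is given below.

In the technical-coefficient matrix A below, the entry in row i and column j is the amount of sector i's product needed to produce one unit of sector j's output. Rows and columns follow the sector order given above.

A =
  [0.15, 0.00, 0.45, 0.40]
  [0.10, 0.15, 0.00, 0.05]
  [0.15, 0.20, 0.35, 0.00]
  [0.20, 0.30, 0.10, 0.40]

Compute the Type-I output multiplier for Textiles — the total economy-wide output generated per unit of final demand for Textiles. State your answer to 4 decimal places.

m_2 = 3.7566

I − A =
  [   0.85     0.00    -0.45    -0.40]
  [  -0.10     0.85     0.00    -0.05]
  [  -0.15    -0.20     0.65     0.00]
  [  -0.20    -0.30    -0.10     0.60]
Compute the cofactors C_ij = (−1)^(i+j)·(3×3 minor ij) of I−A; the adjugate is their transpose:
adj(I−A) = Cᵀ =
  [ 0.32075   0.14000   0.25675   0.22550]
  [ 0.04625   0.23300   0.03975   0.05025]
  [ 0.08825   0.10400   0.34075   0.06750]
  [ 0.14475   0.18050   0.16225   0.40325]
det(I−A) = Σ_j (I−A)_1j·C_1j = (0.85)(0.32075) + (0.00)(0.04625) + (-0.45)(0.08825) + (-0.40)(0.14475) = 0.175025
(I − A)⁻¹ = adj(I−A) / det(I−A) ≈
  [   1.83260     0.79989     1.46693     1.28839]
  [   0.26425     1.33124     0.22711     0.28710]
  [   0.50421     0.59420     1.94686     0.38566]
  [   0.82702     1.03128     0.92701     2.30396]
The output multiplier for sector j is the column-j sum of the Leontief inverse (I − A)⁻¹ = adj(I−A) / det(I−A).
Column 2 of adj(I−A): (0.14000, 0.23300, 0.10400, 0.18050); det(I−A) = 0.175025.
m_2 = (0.14000 + 0.23300 + 0.10400 + 0.18050) / 0.175025 = 0.6575 / 0.175025 ≈ 3.7566.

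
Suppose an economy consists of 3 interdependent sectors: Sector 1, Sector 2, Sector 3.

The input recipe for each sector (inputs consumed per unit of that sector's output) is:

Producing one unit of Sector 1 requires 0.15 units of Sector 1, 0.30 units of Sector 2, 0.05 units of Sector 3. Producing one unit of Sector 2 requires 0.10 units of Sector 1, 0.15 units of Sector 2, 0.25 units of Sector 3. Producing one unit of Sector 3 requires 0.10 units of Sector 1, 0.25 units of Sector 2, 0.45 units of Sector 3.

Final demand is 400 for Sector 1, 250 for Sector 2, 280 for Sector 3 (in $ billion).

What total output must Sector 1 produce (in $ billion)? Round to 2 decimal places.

I − A =
  [   0.85    -0.10    -0.10]
  [  -0.30     0.85    -0.25]
  [  -0.05    -0.25     0.55]
Cofactors of I−A, C_ij = (−1)^(i+j)·(minor ij) (rows/columns in the sector order above):
  C_11 = (0.85)(0.55) − (-0.25)(-0.25) = 0.4050
  C_12 = −[(-0.30)(0.55) − (-0.25)(-0.05)] = 0.1775
  C_13 = (-0.30)(-0.25) − (0.85)(-0.05) = 0.1175
  C_21 = −[(-0.10)(0.55) − (-0.10)(-0.25)] = 0.0800
  C_22 = (0.85)(0.55) − (-0.10)(-0.05) = 0.4625
  C_23 = −[(0.85)(-0.25) − (-0.10)(-0.05)] = 0.2175
  C_31 = (-0.10)(-0.25) − (-0.10)(0.85) = 0.1100
  C_32 = −[(0.85)(-0.25) − (-0.10)(-0.30)] = 0.2425
  C_33 = (0.85)(0.85) − (-0.10)(-0.30) = 0.6925
det(I−A) = Σ_j (I−A)_1j·C_1j = (0.85)(0.4050) + (-0.10)(0.1775) + (-0.10)(0.1175) = 0.31475
adj(I−A) = Cᵀ =
  [ 0.4050   0.0800   0.1100]
  [ 0.1775   0.4625   0.2425]
  [ 0.1175   0.2175   0.6925]
(I − A)⁻¹ = adj(I−A) / det(I−A) ≈
  [   1.2867     0.2542     0.3495]
  [   0.5639     1.4694     0.7705]
  [   0.3733     0.6910     2.2002]
x = (I − A)⁻¹ d = adj(I−A)·d / det(I−A), with det(I−A) = 0.31475:
  x_1 = (0.4050·400 + 0.0800·250 + 0.1100·280) / 0.31475 = 212.80 / 0.31475 ≈ 676.09
  x_2 = (0.1775·400 + 0.4625·250 + 0.2425·280) / 0.31475 = 254.525 / 0.31475 ≈ 808.66
  x_3 = (0.1175·400 + 0.2175·250 + 0.6925·280) / 0.31475 = 295.275 / 0.31475 ≈ 938.13

x_1 = 676.09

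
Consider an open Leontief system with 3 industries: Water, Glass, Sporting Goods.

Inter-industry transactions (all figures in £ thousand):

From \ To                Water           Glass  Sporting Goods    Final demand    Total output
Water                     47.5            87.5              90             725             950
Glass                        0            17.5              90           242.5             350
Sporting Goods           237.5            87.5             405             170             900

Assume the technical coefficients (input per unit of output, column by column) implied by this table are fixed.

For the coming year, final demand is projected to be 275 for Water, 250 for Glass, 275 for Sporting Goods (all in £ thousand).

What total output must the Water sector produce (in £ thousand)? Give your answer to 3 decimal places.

Technical coefficients a_ij = z_ij / X_j:
  a_WW = 47.5/950 = 0.05, a_GW = 0/950 = 0.00, a_SW = 237.5/950 = 0.25
  a_WG = 87.5/350 = 0.25, a_GG = 17.5/350 = 0.05, a_SG = 87.5/350 = 0.25
  a_WS = 90/900 = 0.10, a_GS = 90/900 = 0.10, a_SS = 405/900 = 0.45
I − A =
  [   0.95    -0.25    -0.10]
  [   0.00     0.95    -0.10]
  [  -0.25    -0.25     0.55]
Cofactors of I−A, C_ij = (−1)^(i+j)·(minor ij) (rows/columns in the sector order above):
  C_11 = (0.95)(0.55) − (-0.10)(-0.25) = 0.4975
  C_12 = −[(0.00)(0.55) − (-0.10)(-0.25)] = 0.0250
  C_13 = (0.00)(-0.25) − (0.95)(-0.25) = 0.2375
  C_21 = −[(-0.25)(0.55) − (-0.10)(-0.25)] = 0.1625
  C_22 = (0.95)(0.55) − (-0.10)(-0.25) = 0.4975
  C_23 = −[(0.95)(-0.25) − (-0.25)(-0.25)] = 0.3000
  C_31 = (-0.25)(-0.10) − (-0.10)(0.95) = 0.1200
  C_32 = −[(0.95)(-0.10) − (-0.10)(0.00)] = 0.0950
  C_33 = (0.95)(0.95) − (-0.25)(0.00) = 0.9025
det(I−A) = Σ_j (I−A)_1j·C_1j = (0.95)(0.4975) + (-0.25)(0.0250) + (-0.10)(0.2375) = 0.442625
adj(I−A) = Cᵀ =
  [ 0.4975   0.1625   0.1200]
  [ 0.0250   0.4975   0.0950]
  [ 0.2375   0.3000   0.9025]
(I − A)⁻¹ = adj(I−A) / det(I−A) ≈
  [   1.1240     0.3671     0.2711]
  [   0.0565     1.1240     0.2146]
  [   0.5366     0.6778     2.0390]
x = (I − A)⁻¹ d = adj(I−A)·d / det(I−A), with det(I−A) = 0.442625:
  x_W = (0.4975·275 + 0.1625·250 + 0.1200·275) / 0.442625 = 210.4375 / 0.442625 ≈ 475.431
  x_G = (0.0250·275 + 0.4975·250 + 0.0950·275) / 0.442625 = 157.375 / 0.442625 ≈ 355.549
  x_S = (0.2375·275 + 0.3000·250 + 0.9025·275) / 0.442625 = 388.50 / 0.442625 ≈ 877.718

x_W = 475.431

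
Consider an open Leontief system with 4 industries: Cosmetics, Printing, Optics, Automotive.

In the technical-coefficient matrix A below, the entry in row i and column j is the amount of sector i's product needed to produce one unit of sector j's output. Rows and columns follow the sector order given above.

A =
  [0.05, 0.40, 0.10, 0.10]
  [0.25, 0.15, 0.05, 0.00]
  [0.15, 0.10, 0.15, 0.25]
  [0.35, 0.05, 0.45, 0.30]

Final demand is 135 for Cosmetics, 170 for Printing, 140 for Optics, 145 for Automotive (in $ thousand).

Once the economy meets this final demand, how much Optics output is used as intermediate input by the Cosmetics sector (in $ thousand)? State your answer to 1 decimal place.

z_OC = 64.0

I − A =
  [   0.95    -0.40    -0.10    -0.10]
  [  -0.25     0.85    -0.05     0.00]
  [  -0.15    -0.10     0.85    -0.25]
  [  -0.35    -0.05    -0.45     0.70]
Compute the cofactors C_ij = (−1)^(i+j)·(3×3 minor ij) of I−A; the adjugate is their transpose:
adj(I−A) = Cᵀ =
  [ 0.406000   0.210000   0.112000   0.098000]
  [ 0.130250   0.402625   0.060250   0.040125]
  [ 0.184250   0.152625   0.464250   0.192125]
  [ 0.330750   0.231875   0.358750   0.578375]
det(I−A) = Σ_j (I−A)_1j·C_1j = (0.95)(0.406000) + (-0.40)(0.130250) + (-0.10)(0.184250) + (-0.10)(0.330750) = 0.2821
(I − A)⁻¹ = adj(I−A) / det(I−A) ≈
  [   1.4392     0.7444     0.3970     0.3474]
  [   0.4617     1.4272     0.2136     0.1422]
  [   0.6531     0.5410     1.6457     0.6811]
  [   1.1725     0.8220     1.2717     2.0502]
First solve x = (I − A)⁻¹ d = adj(I−A)·d / det(I−A); in particular x_C = (0.406000·135 + 0.210000·170 + 0.112000·140 + 0.098000·145) / 0.2821 = 120.40 / 0.2821 ≈ 426.799.
Intermediate flow from O to C: z_OC = a_OC · x_C = 0.15 × 120.40 / 0.2821 = 18.06 / 0.2821 ≈ 64.0.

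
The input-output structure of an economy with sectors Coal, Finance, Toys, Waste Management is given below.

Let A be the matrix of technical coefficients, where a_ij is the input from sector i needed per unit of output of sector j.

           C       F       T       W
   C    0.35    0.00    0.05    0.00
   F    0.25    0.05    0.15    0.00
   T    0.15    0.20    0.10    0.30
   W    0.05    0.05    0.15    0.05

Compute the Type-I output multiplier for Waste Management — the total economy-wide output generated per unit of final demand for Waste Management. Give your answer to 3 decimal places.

I − A =
  [   0.65     0.00    -0.05     0.00]
  [  -0.25     0.95    -0.15     0.00]
  [  -0.15    -0.20     0.90    -0.30]
  [  -0.05    -0.05    -0.15     0.95]
Compute the cofactors C_ij = (−1)^(i+j)·(3×3 minor ij) of I−A; the adjugate is their transpose:
adj(I−A) = Cᵀ =
  [ 0.738750   0.010250   0.045125   0.014250]
  [ 0.226125   0.518625   0.104500   0.033000]
  [ 0.200875   0.133250   0.586625   0.185250]
  [ 0.082500   0.048875   0.100500   0.526625]
det(I−A) = Σ_j (I−A)_1j·C_1j = (0.65)(0.738750) + (0.00)(0.226125) + (-0.05)(0.200875) + (0.00)(0.082500) = 0.47014375
(I − A)⁻¹ = adj(I−A) / det(I−A) ≈
  [   1.5713     0.0218     0.0960     0.0303]
  [   0.4810     1.1031     0.2223     0.0702]
  [   0.4273     0.2834     1.2478     0.3940]
  [   0.1755     0.1040     0.2138     1.1201]
The output multiplier for sector j is the column-j sum of the Leontief inverse (I − A)⁻¹ = adj(I−A) / det(I−A).
Column W of adj(I−A): (0.014250, 0.033000, 0.185250, 0.526625); det(I−A) = 0.47014375.
m_W = (0.014250 + 0.033000 + 0.185250 + 0.526625) / 0.47014375 = 0.759125 / 0.47014375 ≈ 1.615.

m_W = 1.615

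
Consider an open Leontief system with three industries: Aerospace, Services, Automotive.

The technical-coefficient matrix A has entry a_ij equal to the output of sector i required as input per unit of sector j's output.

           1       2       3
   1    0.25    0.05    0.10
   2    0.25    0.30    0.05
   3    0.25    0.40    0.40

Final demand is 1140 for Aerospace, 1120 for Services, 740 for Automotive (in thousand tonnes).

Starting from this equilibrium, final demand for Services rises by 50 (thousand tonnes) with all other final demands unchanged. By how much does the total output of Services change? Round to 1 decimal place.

I − A =
  [   0.75    -0.05    -0.10]
  [  -0.25     0.70    -0.05]
  [  -0.25    -0.40     0.60]
Cofactors of I−A, C_ij = (−1)^(i+j)·(minor ij) (rows/columns in the sector order above):
  C_11 = (0.70)(0.60) − (-0.05)(-0.40) = 0.4000
  C_12 = −[(-0.25)(0.60) − (-0.05)(-0.25)] = 0.1625
  C_13 = (-0.25)(-0.40) − (0.70)(-0.25) = 0.2750
  C_21 = −[(-0.05)(0.60) − (-0.10)(-0.40)] = 0.0700
  C_22 = (0.75)(0.60) − (-0.10)(-0.25) = 0.4250
  C_23 = −[(0.75)(-0.40) − (-0.05)(-0.25)] = 0.3125
  C_31 = (-0.05)(-0.05) − (-0.10)(0.70) = 0.0725
  C_32 = −[(0.75)(-0.05) − (-0.10)(-0.25)] = 0.0625
  C_33 = (0.75)(0.70) − (-0.05)(-0.25) = 0.5125
det(I−A) = Σ_j (I−A)_1j·C_1j = (0.75)(0.4000) + (-0.05)(0.1625) + (-0.10)(0.2750) = 0.264375
adj(I−A) = Cᵀ =
  [ 0.4000   0.0700   0.0725]
  [ 0.1625   0.4250   0.0625]
  [ 0.2750   0.3125   0.5125]
(I − A)⁻¹ = adj(I−A) / det(I−A) ≈
  [   1.5130     0.2648     0.2742]
  [   0.6147     1.6076     0.2364]
  [   1.0402     1.1820     1.9385]
Δx = (I − A)⁻¹ Δd with Δd having +50 in the Services component and 0 elsewhere.
So Δx_2 = L_22 · (+50), where L_22 = adj(I−A)_22 / det(I−A) = 0.4250 / 0.264375.
Δx_2 = 0.4250 × (+50) / 0.264375 = 21.25 / 0.264375 ≈ 80.4.

Δx_2 = 80.4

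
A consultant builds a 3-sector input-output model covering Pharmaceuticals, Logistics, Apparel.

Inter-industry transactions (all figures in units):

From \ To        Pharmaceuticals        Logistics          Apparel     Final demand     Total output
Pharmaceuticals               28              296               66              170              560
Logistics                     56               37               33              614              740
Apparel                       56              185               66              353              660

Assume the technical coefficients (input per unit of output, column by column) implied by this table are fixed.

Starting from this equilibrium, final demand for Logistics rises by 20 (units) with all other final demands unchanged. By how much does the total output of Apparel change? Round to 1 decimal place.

Technical coefficients a_ij = z_ij / X_j:
  a_PP = 28/560 = 0.05, a_LP = 56/560 = 0.10, a_AP = 56/560 = 0.10
  a_PL = 296/740 = 0.40, a_LL = 37/740 = 0.05, a_AL = 185/740 = 0.25
  a_PA = 66/660 = 0.10, a_LA = 33/660 = 0.05, a_AA = 66/660 = 0.10
I − A =
  [   0.95    -0.40    -0.10]
  [  -0.10     0.95    -0.05]
  [  -0.10    -0.25     0.90]
Cofactors of I−A, C_ij = (−1)^(i+j)·(minor ij) (rows/columns in the sector order above):
  C_11 = (0.95)(0.90) − (-0.05)(-0.25) = 0.8425
  C_12 = −[(-0.10)(0.90) − (-0.05)(-0.10)] = 0.0950
  C_13 = (-0.10)(-0.25) − (0.95)(-0.10) = 0.1200
  C_21 = −[(-0.40)(0.90) − (-0.10)(-0.25)] = 0.3850
  C_22 = (0.95)(0.90) − (-0.10)(-0.10) = 0.8450
  C_23 = −[(0.95)(-0.25) − (-0.40)(-0.10)] = 0.2775
  C_31 = (-0.40)(-0.05) − (-0.10)(0.95) = 0.1150
  C_32 = −[(0.95)(-0.05) − (-0.10)(-0.10)] = 0.0575
  C_33 = (0.95)(0.95) − (-0.40)(-0.10) = 0.8625
det(I−A) = Σ_j (I−A)_1j·C_1j = (0.95)(0.8425) + (-0.40)(0.0950) + (-0.10)(0.1200) = 0.750375
adj(I−A) = Cᵀ =
  [ 0.8425   0.3850   0.1150]
  [ 0.0950   0.8450   0.0575]
  [ 0.1200   0.2775   0.8625]
(I − A)⁻¹ = adj(I−A) / det(I−A) ≈
  [   1.1228     0.5131     0.1533]
  [   0.1266     1.1261     0.0766]
  [   0.1599     0.3698     1.1494]
Δx = (I − A)⁻¹ Δd with Δd having +20 in the Logistics component and 0 elsewhere.
So Δx_A = L_AL · (+20), where L_AL = adj(I−A)_AL / det(I−A) = 0.2775 / 0.750375.
Δx_A = 0.2775 × (+20) / 0.750375 = 5.55 / 0.750375 ≈ 7.4.

Δx_A = 7.4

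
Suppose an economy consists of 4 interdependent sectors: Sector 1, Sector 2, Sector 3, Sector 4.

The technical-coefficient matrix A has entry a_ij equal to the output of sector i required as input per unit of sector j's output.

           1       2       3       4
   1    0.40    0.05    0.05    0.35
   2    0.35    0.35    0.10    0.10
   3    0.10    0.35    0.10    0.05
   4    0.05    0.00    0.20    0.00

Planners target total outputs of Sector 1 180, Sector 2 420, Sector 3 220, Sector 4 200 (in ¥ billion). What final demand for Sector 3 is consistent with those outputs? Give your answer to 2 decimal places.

I − A =
  [   0.60    -0.05    -0.05    -0.35]
  [  -0.35     0.65    -0.10    -0.10]
  [  -0.10    -0.35     0.90    -0.05]
  [  -0.05     0.00    -0.20     1.00]
d = (I − A) x:
  d_1 = (+0.60)·180 + (-0.05)·420 + (-0.05)·220 + (-0.35)·200 = 6.00
  d_2 = (-0.35)·180 + (+0.65)·420 + (-0.10)·220 + (-0.10)·200 = 168.00
  d_3 = (-0.10)·180 + (-0.35)·420 + (+0.90)·220 + (-0.05)·200 = 23.00
  d_4 = (-0.05)·180 + (+0.00)·420 + (-0.20)·220 + (+1.00)·200 = 147.00

d_3 = 23.00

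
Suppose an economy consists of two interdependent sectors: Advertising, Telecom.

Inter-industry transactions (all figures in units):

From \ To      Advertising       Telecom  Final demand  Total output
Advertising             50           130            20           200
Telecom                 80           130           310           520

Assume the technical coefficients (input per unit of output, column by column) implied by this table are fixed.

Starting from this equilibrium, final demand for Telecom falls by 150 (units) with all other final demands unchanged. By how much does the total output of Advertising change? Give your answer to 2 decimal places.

Technical coefficients a_ij = z_ij / X_j:
  a_AA = 50/200 = 0.25, a_TA = 80/200 = 0.40
  a_AT = 130/520 = 0.25, a_TT = 130/520 = 0.25
I − A =
  [   0.75    -0.25]
  [  -0.40     0.75]
det(I−A) = (0.75)(0.75) − (-0.25)(-0.40) = 0.4625
adj(I−A) = [[0.75, 0.25], [0.40, 0.75]]
(I − A)⁻¹ = adj(I−A) / det(I−A) ≈
  [   1.6216     0.5405]
  [   0.8649     1.6216]
Δx = (I − A)⁻¹ Δd with Δd having -150 in the Telecom component and 0 elsewhere.
So Δx_A = L_AT · (-150), where L_AT = adj(I−A)_AT / det(I−A) = 0.25 / 0.4625.
Δx_A = 0.25 × (-150) / 0.4625 = -37.50 / 0.4625 ≈ -81.08.

Δx_A = -81.08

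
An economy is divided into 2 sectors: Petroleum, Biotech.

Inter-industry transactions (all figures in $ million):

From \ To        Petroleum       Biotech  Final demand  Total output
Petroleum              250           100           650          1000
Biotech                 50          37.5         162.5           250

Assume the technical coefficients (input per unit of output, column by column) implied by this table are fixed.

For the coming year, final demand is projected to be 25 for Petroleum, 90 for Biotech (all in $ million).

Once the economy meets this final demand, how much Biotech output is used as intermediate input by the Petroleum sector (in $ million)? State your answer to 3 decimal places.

z_21 = 4.636

Technical coefficients a_ij = z_ij / X_j:
  a_11 = 250/1000 = 0.25, a_21 = 50/1000 = 0.05
  a_12 = 100/250 = 0.40, a_22 = 37.5/250 = 0.15
I − A =
  [   0.75    -0.40]
  [  -0.05     0.85]
det(I−A) = (0.75)(0.85) − (-0.40)(-0.05) = 0.6175
adj(I−A) = [[0.85, 0.40], [0.05, 0.75]]
(I − A)⁻¹ = adj(I−A) / det(I−A) ≈
  [   1.3765     0.6478]
  [   0.0810     1.2146]
First solve x = (I − A)⁻¹ d = adj(I−A)·d / det(I−A); in particular x_1 = (0.85·25 + 0.40·90) / 0.6175 = 57.25 / 0.6175 ≈ 92.71255.
Intermediate flow from 2 to 1: z_21 = a_21 · x_1 = 0.05 × 57.25 / 0.6175 = 2.8625 / 0.6175 ≈ 4.636.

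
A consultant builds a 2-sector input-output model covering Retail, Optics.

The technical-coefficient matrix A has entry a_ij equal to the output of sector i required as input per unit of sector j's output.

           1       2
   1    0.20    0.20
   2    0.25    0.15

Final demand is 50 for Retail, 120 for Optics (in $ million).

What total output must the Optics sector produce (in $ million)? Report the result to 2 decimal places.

I − A =
  [   0.80    -0.20]
  [  -0.25     0.85]
det(I−A) = (0.80)(0.85) − (-0.20)(-0.25) = 0.6300
adj(I−A) = [[0.85, 0.20], [0.25, 0.80]]
(I − A)⁻¹ = adj(I−A) / det(I−A) ≈
  [   1.3492     0.3175]
  [   0.3968     1.2698]
x = (I − A)⁻¹ d = adj(I−A)·d / det(I−A), with det(I−A) = 0.6300:
  x_1 = (0.85·50 + 0.20·120) / 0.6300 = 66.50 / 0.6300 ≈ 105.56
  x_2 = (0.25·50 + 0.80·120) / 0.6300 = 108.50 / 0.6300 ≈ 172.22

x_2 = 172.22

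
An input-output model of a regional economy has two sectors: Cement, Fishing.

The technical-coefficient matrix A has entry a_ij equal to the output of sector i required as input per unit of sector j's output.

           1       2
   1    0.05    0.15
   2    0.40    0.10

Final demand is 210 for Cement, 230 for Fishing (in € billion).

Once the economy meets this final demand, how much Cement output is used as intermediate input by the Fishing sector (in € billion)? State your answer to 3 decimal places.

I − A =
  [   0.95    -0.15]
  [  -0.40     0.90]
det(I−A) = (0.95)(0.90) − (-0.15)(-0.40) = 0.7950
adj(I−A) = [[0.90, 0.15], [0.40, 0.95]]
(I − A)⁻¹ = adj(I−A) / det(I−A) ≈
  [   1.1321     0.1887]
  [   0.5031     1.1950]
First solve x = (I − A)⁻¹ d = adj(I−A)·d / det(I−A); in particular x_2 = (0.40·210 + 0.95·230) / 0.7950 = 302.50 / 0.7950 ≈ 380.50314.
Intermediate flow from 1 to 2: z_12 = a_12 · x_2 = 0.15 × 302.50 / 0.7950 = 45.375 / 0.7950 ≈ 57.075.

z_12 = 57.075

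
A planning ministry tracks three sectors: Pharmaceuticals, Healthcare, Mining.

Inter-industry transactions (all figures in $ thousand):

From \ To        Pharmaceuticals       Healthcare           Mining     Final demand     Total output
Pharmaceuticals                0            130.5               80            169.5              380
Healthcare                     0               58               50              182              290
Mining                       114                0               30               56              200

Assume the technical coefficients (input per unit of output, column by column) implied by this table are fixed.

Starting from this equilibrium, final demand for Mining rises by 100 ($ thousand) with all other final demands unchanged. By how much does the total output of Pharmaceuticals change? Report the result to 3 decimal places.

Δx_P = 78.601

Technical coefficients a_ij = z_ij / X_j:
  a_PP = 0/380 = 0.00, a_HP = 0/380 = 0.00, a_MP = 114/380 = 0.30
  a_PH = 130.5/290 = 0.45, a_HH = 58/290 = 0.20, a_MH = 0/290 = 0.00
  a_PM = 80/200 = 0.40, a_HM = 50/200 = 0.25, a_MM = 30/200 = 0.15
I − A =
  [   1.00    -0.45    -0.40]
  [   0.00     0.80    -0.25]
  [  -0.30     0.00     0.85]
Cofactors of I−A, C_ij = (−1)^(i+j)·(minor ij) (rows/columns in the sector order above):
  C_11 = (0.80)(0.85) − (-0.25)(0.00) = 0.6800
  C_12 = −[(0.00)(0.85) − (-0.25)(-0.30)] = 0.0750
  C_13 = (0.00)(0.00) − (0.80)(-0.30) = 0.2400
  C_21 = −[(-0.45)(0.85) − (-0.40)(0.00)] = 0.3825
  C_22 = (1.00)(0.85) − (-0.40)(-0.30) = 0.7300
  C_23 = −[(1.00)(0.00) − (-0.45)(-0.30)] = 0.1350
  C_31 = (-0.45)(-0.25) − (-0.40)(0.80) = 0.4325
  C_32 = −[(1.00)(-0.25) − (-0.40)(0.00)] = 0.2500
  C_33 = (1.00)(0.80) − (-0.45)(0.00) = 0.8000
det(I−A) = Σ_j (I−A)_1j·C_1j = (1.00)(0.6800) + (-0.45)(0.0750) + (-0.40)(0.2400) = 0.55025
adj(I−A) = Cᵀ =
  [ 0.6800   0.3825   0.4325]
  [ 0.0750   0.7300   0.2500]
  [ 0.2400   0.1350   0.8000]
(I − A)⁻¹ = adj(I−A) / det(I−A) ≈
  [   1.2358     0.6951     0.7860]
  [   0.1363     1.3267     0.4543]
  [   0.4362     0.2453     1.4539]
Δx = (I − A)⁻¹ Δd with Δd having +100 in the Mining component and 0 elsewhere.
So Δx_P = L_PM · (+100), where L_PM = adj(I−A)_PM / det(I−A) = 0.4325 / 0.55025.
Δx_P = 0.4325 × (+100) / 0.55025 = 43.25 / 0.55025 ≈ 78.601.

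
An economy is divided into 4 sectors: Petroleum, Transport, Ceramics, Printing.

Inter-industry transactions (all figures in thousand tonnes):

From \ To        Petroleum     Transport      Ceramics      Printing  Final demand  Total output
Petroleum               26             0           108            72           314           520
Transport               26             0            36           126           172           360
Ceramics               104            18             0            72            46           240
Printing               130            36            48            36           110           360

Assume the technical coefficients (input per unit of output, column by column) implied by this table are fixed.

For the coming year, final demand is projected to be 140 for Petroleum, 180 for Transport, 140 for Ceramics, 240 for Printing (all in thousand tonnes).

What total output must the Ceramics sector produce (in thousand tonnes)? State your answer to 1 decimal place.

x_3 = 346.8

Technical coefficients a_ij = z_ij / X_j:
  a_11 = 26/520 = 0.05, a_21 = 26/520 = 0.05, a_31 = 104/520 = 0.20, a_41 = 130/520 = 0.25
  a_12 = 0/360 = 0.00, a_22 = 0/360 = 0.00, a_32 = 18/360 = 0.05, a_42 = 36/360 = 0.10
  a_13 = 108/240 = 0.45, a_23 = 36/240 = 0.15, a_33 = 0/240 = 0.00, a_43 = 48/240 = 0.20
  a_14 = 72/360 = 0.20, a_24 = 126/360 = 0.35, a_34 = 72/360 = 0.20, a_44 = 36/360 = 0.10
I − A =
  [   0.95     0.00    -0.45    -0.20]
  [  -0.05     1.00    -0.15    -0.35]
  [  -0.20    -0.05     1.00    -0.20]
  [  -0.25    -0.10    -0.20     0.90]
Compute the cofactors C_ij = (−1)^(i+j)·(3×3 minor ij) of I−A; the adjugate is their transpose:
adj(I−A) = Cᵀ =
  [ 0.811750   0.051250   0.432250   0.296375]
  [ 0.179000   0.655500   0.248875   0.350000]
  [ 0.230625   0.063250   0.770750   0.247125]
  [ 0.296625   0.101125   0.319000   0.851750]
det(I−A) = Σ_j (I−A)_1j·C_1j = (0.95)(0.811750) + (0.00)(0.179000) + (-0.45)(0.230625) + (-0.20)(0.296625) = 0.60805625
(I − A)⁻¹ = adj(I−A) / det(I−A) ≈
  [   1.3350     0.0843     0.7109     0.4874]
  [   0.2944     1.0780     0.4093     0.5756]
  [   0.3793     0.1040     1.2676     0.4064]
  [   0.4878     0.1663     0.5246     1.4008]
x = (I − A)⁻¹ d = adj(I−A)·d / det(I−A), with det(I−A) = 0.60805625:
  x_1 = (0.811750·140 + 0.051250·180 + 0.432250·140 + 0.296375·240) / 0.60805625 = 254.515 / 0.60805625 ≈ 418.6
  x_2 = (0.179000·140 + 0.655500·180 + 0.248875·140 + 0.350000·240) / 0.60805625 = 261.8925 / 0.60805625 ≈ 430.7
  x_3 = (0.230625·140 + 0.063250·180 + 0.770750·140 + 0.247125·240) / 0.60805625 = 210.8875 / 0.60805625 ≈ 346.8
  x_4 = (0.296625·140 + 0.101125·180 + 0.319000·140 + 0.851750·240) / 0.60805625 = 308.81 / 0.60805625 ≈ 507.9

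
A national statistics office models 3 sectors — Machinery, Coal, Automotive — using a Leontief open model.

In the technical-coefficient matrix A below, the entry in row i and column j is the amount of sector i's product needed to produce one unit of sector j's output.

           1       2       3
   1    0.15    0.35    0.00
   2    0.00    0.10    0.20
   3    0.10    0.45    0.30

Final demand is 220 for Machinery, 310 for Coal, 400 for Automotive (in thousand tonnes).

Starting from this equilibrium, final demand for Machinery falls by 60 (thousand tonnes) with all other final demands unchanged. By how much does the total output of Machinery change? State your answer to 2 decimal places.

I − A =
  [   0.85    -0.35     0.00]
  [   0.00     0.90    -0.20]
  [  -0.10    -0.45     0.70]
Cofactors of I−A, C_ij = (−1)^(i+j)·(minor ij) (rows/columns in the sector order above):
  C_11 = (0.90)(0.70) − (-0.20)(-0.45) = 0.5400
  C_12 = −[(0.00)(0.70) − (-0.20)(-0.10)] = 0.0200
  C_13 = (0.00)(-0.45) − (0.90)(-0.10) = 0.0900
  C_21 = −[(-0.35)(0.70) − (0.00)(-0.45)] = 0.2450
  C_22 = (0.85)(0.70) − (0.00)(-0.10) = 0.5950
  C_23 = −[(0.85)(-0.45) − (-0.35)(-0.10)] = 0.4175
  C_31 = (-0.35)(-0.20) − (0.00)(0.90) = 0.0700
  C_32 = −[(0.85)(-0.20) − (0.00)(0.00)] = 0.1700
  C_33 = (0.85)(0.90) − (-0.35)(0.00) = 0.7650
det(I−A) = Σ_j (I−A)_1j·C_1j = (0.85)(0.5400) + (-0.35)(0.0200) + (0.00)(0.0900) = 0.4520
adj(I−A) = Cᵀ =
  [ 0.5400   0.2450   0.0700]
  [ 0.0200   0.5950   0.1700]
  [ 0.0900   0.4175   0.7650]
(I − A)⁻¹ = adj(I−A) / det(I−A) ≈
  [   1.1947     0.5420     0.1549]
  [   0.0442     1.3164     0.3761]
  [   0.1991     0.9237     1.6925]
Δx = (I − A)⁻¹ Δd with Δd having -60 in the Machinery component and 0 elsewhere.
So Δx_1 = L_11 · (-60), where L_11 = adj(I−A)_11 / det(I−A) = 0.5400 / 0.4520.
Δx_1 = 0.5400 × (-60) / 0.4520 = -32.40 / 0.4520 ≈ -71.68.

Δx_1 = -71.68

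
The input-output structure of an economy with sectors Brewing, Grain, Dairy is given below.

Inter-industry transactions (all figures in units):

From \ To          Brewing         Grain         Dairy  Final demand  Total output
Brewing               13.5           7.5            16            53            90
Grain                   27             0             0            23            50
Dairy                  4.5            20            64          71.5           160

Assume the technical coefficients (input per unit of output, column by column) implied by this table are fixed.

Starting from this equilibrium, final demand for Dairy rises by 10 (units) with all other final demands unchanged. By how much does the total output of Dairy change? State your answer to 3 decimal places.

Technical coefficients a_ij = z_ij / X_j:
  a_BB = 13.5/90 = 0.15, a_GB = 27/90 = 0.30, a_DB = 4.5/90 = 0.05
  a_BG = 7.5/50 = 0.15, a_GG = 0/50 = 0.00, a_DG = 20/50 = 0.40
  a_BD = 16/160 = 0.10, a_GD = 0/160 = 0.00, a_DD = 64/160 = 0.40
I − A =
  [   0.85    -0.15    -0.10]
  [  -0.30     1.00     0.00]
  [  -0.05    -0.40     0.60]
Cofactors of I−A, C_ij = (−1)^(i+j)·(minor ij) (rows/columns in the sector order above):
  C_11 = (1.00)(0.60) − (0.00)(-0.40) = 0.6000
  C_12 = −[(-0.30)(0.60) − (0.00)(-0.05)] = 0.1800
  C_13 = (-0.30)(-0.40) − (1.00)(-0.05) = 0.1700
  C_21 = −[(-0.15)(0.60) − (-0.10)(-0.40)] = 0.1300
  C_22 = (0.85)(0.60) − (-0.10)(-0.05) = 0.5050
  C_23 = −[(0.85)(-0.40) − (-0.15)(-0.05)] = 0.3475
  C_31 = (-0.15)(0.00) − (-0.10)(1.00) = 0.1000
  C_32 = −[(0.85)(0.00) − (-0.10)(-0.30)] = 0.0300
  C_33 = (0.85)(1.00) − (-0.15)(-0.30) = 0.8050
det(I−A) = Σ_j (I−A)_1j·C_1j = (0.85)(0.6000) + (-0.15)(0.1800) + (-0.10)(0.1700) = 0.4660
adj(I−A) = Cᵀ =
  [ 0.6000   0.1300   0.1000]
  [ 0.1800   0.5050   0.0300]
  [ 0.1700   0.3475   0.8050]
(I − A)⁻¹ = adj(I−A) / det(I−A) ≈
  [   1.2876     0.2790     0.2146]
  [   0.3863     1.0837     0.0644]
  [   0.3648     0.7457     1.7275]
Δx = (I − A)⁻¹ Δd with Δd having +10 in the Dairy component and 0 elsewhere.
So Δx_D = L_DD · (+10), where L_DD = adj(I−A)_DD / det(I−A) = 0.8050 / 0.4660.
Δx_D = 0.8050 × (+10) / 0.4660 = 8.05 / 0.4660 ≈ 17.275.

Δx_D = 17.275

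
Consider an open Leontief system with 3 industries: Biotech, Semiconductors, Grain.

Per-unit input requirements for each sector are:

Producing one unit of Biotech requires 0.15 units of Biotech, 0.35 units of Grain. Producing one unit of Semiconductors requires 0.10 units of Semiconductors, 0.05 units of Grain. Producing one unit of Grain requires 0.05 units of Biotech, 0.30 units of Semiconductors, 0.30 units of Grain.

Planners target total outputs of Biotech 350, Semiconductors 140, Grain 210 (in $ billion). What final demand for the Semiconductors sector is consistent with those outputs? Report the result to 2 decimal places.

d_S = 63.00

I − A =
  [   0.85     0.00    -0.05]
  [   0.00     0.90    -0.30]
  [  -0.35    -0.05     0.70]
d = (I − A) x:
  d_B = (+0.85)·350 + (+0.00)·140 + (-0.05)·210 = 287.00
  d_S = (+0.00)·350 + (+0.90)·140 + (-0.30)·210 = 63.00
  d_G = (-0.35)·350 + (-0.05)·140 + (+0.70)·210 = 17.50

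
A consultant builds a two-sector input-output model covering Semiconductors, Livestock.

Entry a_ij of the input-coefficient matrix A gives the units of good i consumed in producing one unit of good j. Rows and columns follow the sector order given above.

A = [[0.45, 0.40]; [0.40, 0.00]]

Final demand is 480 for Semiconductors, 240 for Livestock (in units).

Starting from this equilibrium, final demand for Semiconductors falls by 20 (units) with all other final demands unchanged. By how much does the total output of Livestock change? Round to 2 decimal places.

I − A =
  [   0.55    -0.40]
  [  -0.40     1.00]
det(I−A) = (0.55)(1.00) − (-0.40)(-0.40) = 0.3900
adj(I−A) = [[1.00, 0.40], [0.40, 0.55]]
(I − A)⁻¹ = adj(I−A) / det(I−A) ≈
  [   2.5641     1.0256]
  [   1.0256     1.4103]
Δx = (I − A)⁻¹ Δd with Δd having -20 in the Semiconductors component and 0 elsewhere.
So Δx_2 = L_21 · (-20), where L_21 = adj(I−A)_21 / det(I−A) = 0.40 / 0.3900.
Δx_2 = 0.40 × (-20) / 0.3900 = -8.00 / 0.3900 ≈ -20.51.

Δx_2 = -20.51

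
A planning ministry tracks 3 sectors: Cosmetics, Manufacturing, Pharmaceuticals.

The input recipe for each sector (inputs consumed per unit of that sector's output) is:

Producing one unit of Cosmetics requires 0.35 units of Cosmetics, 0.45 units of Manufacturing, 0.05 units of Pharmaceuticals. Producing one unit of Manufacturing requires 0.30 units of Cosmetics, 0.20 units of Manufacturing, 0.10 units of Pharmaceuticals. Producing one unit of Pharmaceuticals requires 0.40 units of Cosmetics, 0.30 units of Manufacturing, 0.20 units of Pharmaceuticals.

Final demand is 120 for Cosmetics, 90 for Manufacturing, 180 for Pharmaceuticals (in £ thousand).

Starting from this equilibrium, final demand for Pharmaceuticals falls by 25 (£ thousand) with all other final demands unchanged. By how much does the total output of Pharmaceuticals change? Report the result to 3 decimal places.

Δx_P = -38.500

I − A =
  [   0.65    -0.30    -0.40]
  [  -0.45     0.80    -0.30]
  [  -0.05    -0.10     0.80]
Cofactors of I−A, C_ij = (−1)^(i+j)·(minor ij) (rows/columns in the sector order above):
  C_11 = (0.80)(0.80) − (-0.30)(-0.10) = 0.6100
  C_12 = −[(-0.45)(0.80) − (-0.30)(-0.05)] = 0.3750
  C_13 = (-0.45)(-0.10) − (0.80)(-0.05) = 0.0850
  C_21 = −[(-0.30)(0.80) − (-0.40)(-0.10)] = 0.2800
  C_22 = (0.65)(0.80) − (-0.40)(-0.05) = 0.5000
  C_23 = −[(0.65)(-0.10) − (-0.30)(-0.05)] = 0.0800
  C_31 = (-0.30)(-0.30) − (-0.40)(0.80) = 0.4100
  C_32 = −[(0.65)(-0.30) − (-0.40)(-0.45)] = 0.3750
  C_33 = (0.65)(0.80) − (-0.30)(-0.45) = 0.3850
det(I−A) = Σ_j (I−A)_1j·C_1j = (0.65)(0.6100) + (-0.30)(0.3750) + (-0.40)(0.0850) = 0.2500
adj(I−A) = Cᵀ =
  [ 0.6100   0.2800   0.4100]
  [ 0.3750   0.5000   0.3750]
  [ 0.0850   0.0800   0.3850]
(I − A)⁻¹ = adj(I−A) / det(I−A) ≈
  [   2.4400     1.1200     1.6400]
  [   1.5000     2.0000     1.5000]
  [   0.3400     0.3200     1.5400]
Δx = (I − A)⁻¹ Δd with Δd having -25 in the Pharmaceuticals component and 0 elsewhere.
So Δx_P = L_PP · (-25), where L_PP = adj(I−A)_PP / det(I−A) = 0.3850 / 0.2500.
Δx_P = 0.3850 × (-25) / 0.2500 = -9.625 / 0.2500 = -38.500.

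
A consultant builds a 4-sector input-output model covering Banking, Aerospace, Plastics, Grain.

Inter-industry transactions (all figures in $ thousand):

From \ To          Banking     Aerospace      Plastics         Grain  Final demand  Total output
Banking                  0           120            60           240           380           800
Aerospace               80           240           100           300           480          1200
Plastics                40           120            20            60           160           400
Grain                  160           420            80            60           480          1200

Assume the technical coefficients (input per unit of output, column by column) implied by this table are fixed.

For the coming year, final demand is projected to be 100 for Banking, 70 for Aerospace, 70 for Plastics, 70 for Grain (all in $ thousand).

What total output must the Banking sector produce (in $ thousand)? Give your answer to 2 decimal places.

x_1 = 182.13

Technical coefficients a_ij = z_ij / X_j:
  a_11 = 0/800 = 0.00, a_21 = 80/800 = 0.10, a_31 = 40/800 = 0.05, a_41 = 160/800 = 0.20
  a_12 = 120/1200 = 0.10, a_22 = 240/1200 = 0.20, a_32 = 120/1200 = 0.10, a_42 = 420/1200 = 0.35
  a_13 = 60/400 = 0.15, a_23 = 100/400 = 0.25, a_33 = 20/400 = 0.05, a_43 = 80/400 = 0.20
  a_14 = 240/1200 = 0.20, a_24 = 300/1200 = 0.25, a_34 = 60/1200 = 0.05, a_44 = 60/1200 = 0.05
I − A =
  [   1.00    -0.10    -0.15    -0.20]
  [  -0.10     0.80    -0.25    -0.25]
  [  -0.05    -0.10     0.95    -0.05]
  [  -0.20    -0.35    -0.20     0.95]
Compute the cofactors C_ij = (−1)^(i+j)·(3×3 minor ij) of I−A; the adjugate is their transpose:
adj(I−A) = Cᵀ =
  [ 0.597750   0.176625   0.179125   0.181750]
  [ 0.153625   0.843875   0.303250   0.270375]
  [ 0.057875   0.117750   0.619000   0.075750]
  [ 0.194625   0.372875   0.279750   0.716750]
det(I−A) = Σ_j (I−A)_1j·C_1j = (1.00)(0.597750) + (-0.10)(0.153625) + (-0.15)(0.057875) + (-0.20)(0.194625) = 0.53478125
(I − A)⁻¹ = adj(I−A) / det(I−A) ≈
  [   1.1177     0.3303     0.3350     0.3399]
  [   0.2873     1.5780     0.5671     0.5056]
  [   0.1082     0.2202     1.1575     0.1416]
  [   0.3639     0.6972     0.5231     1.3403]
x = (I − A)⁻¹ d = adj(I−A)·d / det(I−A), with det(I−A) = 0.53478125:
  x_1 = (0.597750·100 + 0.176625·70 + 0.179125·70 + 0.181750·70) / 0.53478125 = 97.40 / 0.53478125 ≈ 182.13
  x_2 = (0.153625·100 + 0.843875·70 + 0.303250·70 + 0.270375·70) / 0.53478125 = 114.5875 / 0.53478125 ≈ 214.27
  x_3 = (0.057875·100 + 0.117750·70 + 0.619000·70 + 0.075750·70) / 0.53478125 = 62.6625 / 0.53478125 ≈ 117.17
  x_4 = (0.194625·100 + 0.372875·70 + 0.279750·70 + 0.716750·70) / 0.53478125 = 115.31875 / 0.53478125 ≈ 215.64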